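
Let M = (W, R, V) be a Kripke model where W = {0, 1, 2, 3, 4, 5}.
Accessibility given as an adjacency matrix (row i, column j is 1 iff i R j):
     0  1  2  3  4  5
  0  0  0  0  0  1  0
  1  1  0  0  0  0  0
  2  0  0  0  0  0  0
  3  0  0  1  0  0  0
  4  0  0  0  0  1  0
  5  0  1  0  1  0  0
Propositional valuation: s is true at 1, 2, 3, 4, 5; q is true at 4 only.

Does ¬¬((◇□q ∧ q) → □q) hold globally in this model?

Let φ = ¬¬((◇□q ∧ q) → □q). Evaluate φ at each world:
  0 (successors {4}): φ is true.
  1 (successors {0}): φ is true.
  2 (successors ∅): φ is true.
  3 (successors {2}): φ is true.
  4 (successors {4}): φ is true.
  5 (successors {1, 3}): φ is true.
For instance, at 4:
  At 4: ¬((◇□q ∧ q) → □q) is false, so ¬¬((◇□q ∧ q) → □q) is true.
    At 4: (◇□q ∧ q) → □q is true, so ¬((◇□q ∧ q) → □q) is false.
      At 4: ◇□q ∧ q is true, □q is true, so (◇□q ∧ q) → □q is true.

Yes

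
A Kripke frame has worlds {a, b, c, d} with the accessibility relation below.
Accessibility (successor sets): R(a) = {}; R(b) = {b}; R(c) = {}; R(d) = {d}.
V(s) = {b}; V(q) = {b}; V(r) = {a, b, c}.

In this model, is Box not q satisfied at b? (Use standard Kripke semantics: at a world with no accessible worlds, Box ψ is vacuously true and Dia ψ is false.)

No

At b: Box not q requires not q at every successor {b}.
  not q fails at b, so Box not q is false at b.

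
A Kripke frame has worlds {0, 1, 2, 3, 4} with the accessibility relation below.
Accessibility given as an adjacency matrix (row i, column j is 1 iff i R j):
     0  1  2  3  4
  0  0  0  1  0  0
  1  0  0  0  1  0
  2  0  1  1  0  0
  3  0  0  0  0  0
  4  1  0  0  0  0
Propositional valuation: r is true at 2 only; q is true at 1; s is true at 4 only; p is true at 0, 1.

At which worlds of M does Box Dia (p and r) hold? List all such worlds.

3

Let φ = Box Dia (p and r). Evaluate φ at each world:
  0 (successors {2}): φ is false.
  1 (successors {3}): φ is false.
  2 (successors {1, 2}): φ is false.
  3 (successors ∅): φ is true.
  4 (successors {0}): φ is false.
For instance, at 2:
  At 2: Box Dia (p and r) requires Dia (p and r) at every successor {1, 2}.
    Dia (p and r) fails at 1, so Box Dia (p and r) is false at 2.
      At 1: Dia (p and r) requires p and r at some successor in {3}.
        At 3: p and r is false.
      So Dia (p and r) is false at 1.
Satisfying worlds: {3}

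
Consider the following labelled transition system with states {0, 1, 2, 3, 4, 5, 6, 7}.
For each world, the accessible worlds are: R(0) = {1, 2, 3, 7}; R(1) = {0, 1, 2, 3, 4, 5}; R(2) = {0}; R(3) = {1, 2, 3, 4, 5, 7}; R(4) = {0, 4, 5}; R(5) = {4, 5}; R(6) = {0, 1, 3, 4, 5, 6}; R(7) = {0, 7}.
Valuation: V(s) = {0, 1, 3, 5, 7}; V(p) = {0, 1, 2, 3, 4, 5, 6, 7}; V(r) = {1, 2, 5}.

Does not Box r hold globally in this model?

Yes

Let φ = not Box r. Evaluate φ at each world:
  0 (successors {1, 2, 3, 7}): φ is true.
  1 (successors {0, 1, 2, 3, 4, 5}): φ is true.
  2 (successors {0}): φ is true.
  3 (successors {1, 2, 3, 4, 5, 7}): φ is true.
  4 (successors {0, 4, 5}): φ is true.
  5 (successors {4, 5}): φ is true.
  6 (successors {0, 1, 3, 4, 5, 6}): φ is true.
  7 (successors {0, 7}): φ is true.
For instance, at 4:
  At 4: Box r is false, so not Box r is true.
    At 4: Box r requires r at every successor {0, 4, 5}.
      r fails at 0, so Box r is false at 4.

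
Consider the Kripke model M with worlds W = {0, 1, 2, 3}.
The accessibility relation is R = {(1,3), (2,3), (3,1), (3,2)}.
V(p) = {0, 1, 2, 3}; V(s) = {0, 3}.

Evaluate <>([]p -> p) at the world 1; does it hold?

At 1: <>([]p -> p) requires []p -> p at some successor in {3}.
  []p -> p holds at 3, so <>([]p -> p) is true at 1.
    At 3: []p is true, p is true, so []p -> p is true.
      At 3: []p requires p at every successor {1, 2}.
        At 1: p is true.
        At 2: p is true.
      So []p is true at 3.

Yes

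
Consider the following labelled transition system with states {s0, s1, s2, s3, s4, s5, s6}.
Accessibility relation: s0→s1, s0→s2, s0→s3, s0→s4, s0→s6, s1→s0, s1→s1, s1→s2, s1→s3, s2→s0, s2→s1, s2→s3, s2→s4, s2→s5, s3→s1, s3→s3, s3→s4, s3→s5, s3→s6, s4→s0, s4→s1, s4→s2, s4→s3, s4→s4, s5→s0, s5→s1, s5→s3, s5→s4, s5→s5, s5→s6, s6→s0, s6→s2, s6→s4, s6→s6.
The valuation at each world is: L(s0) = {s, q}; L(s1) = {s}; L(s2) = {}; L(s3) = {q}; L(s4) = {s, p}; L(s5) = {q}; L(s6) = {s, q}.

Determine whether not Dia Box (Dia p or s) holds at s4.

At s4: Dia Box (Dia p or s) is true, so not Dia Box (Dia p or s) is false.
  At s4: Dia Box (Dia p or s) requires Box (Dia p or s) at some successor in {s0, s1, s2, s3, s4}.
    Box (Dia p or s) holds at s0, so Dia Box (Dia p or s) is true at s4.
      At s0: Box (Dia p or s) requires Dia p or s at every successor {s1, s2, s3, s4, s6}.
        At s1: Dia p or s is true.
        At s2: Dia p or s is true.
        At s3: Dia p or s is true.
        At s4: Dia p or s is true.
        At s6: Dia p or s is true.
      So Box (Dia p or s) is true at s0.

No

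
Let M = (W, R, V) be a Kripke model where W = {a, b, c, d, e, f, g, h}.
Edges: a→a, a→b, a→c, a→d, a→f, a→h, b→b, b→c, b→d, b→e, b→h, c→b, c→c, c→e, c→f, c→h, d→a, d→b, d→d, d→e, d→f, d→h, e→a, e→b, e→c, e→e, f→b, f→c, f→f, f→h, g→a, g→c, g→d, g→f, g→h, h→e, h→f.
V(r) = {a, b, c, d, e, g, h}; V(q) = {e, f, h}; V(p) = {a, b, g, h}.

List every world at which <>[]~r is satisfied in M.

Let φ = <>[]~r. Evaluate φ at each world:
  a (successors {a, b, c, d, f, h}): φ is false.
  b (successors {b, c, d, e, h}): φ is false.
  c (successors {b, c, e, f, h}): φ is false.
  d (successors {a, b, d, e, f, h}): φ is false.
  e (successors {a, b, c, e}): φ is false.
  f (successors {b, c, f, h}): φ is false.
  g (successors {a, c, d, f, h}): φ is false.
  h (successors {e, f}): φ is false.
For instance, at e:
  At e: <>[]~r requires []~r at some successor in {a, b, c, e}.
    At a: []~r is false.
    At b: []~r is false.
    At c: []~r is false.
    At e: []~r is false.
  So <>[]~r is false at e.
Satisfying worlds: none.

none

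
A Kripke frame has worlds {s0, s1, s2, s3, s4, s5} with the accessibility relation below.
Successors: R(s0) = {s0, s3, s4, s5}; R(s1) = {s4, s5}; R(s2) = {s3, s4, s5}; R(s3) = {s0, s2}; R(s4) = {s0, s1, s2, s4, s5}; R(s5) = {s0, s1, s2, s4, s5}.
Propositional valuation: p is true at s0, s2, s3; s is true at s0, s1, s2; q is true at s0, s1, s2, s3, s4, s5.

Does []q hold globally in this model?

Let φ = []q. Evaluate φ at each world:
  s0 (successors {s0, s3, s4, s5}): φ is true.
  s1 (successors {s4, s5}): φ is true.
  s2 (successors {s3, s4, s5}): φ is true.
  s3 (successors {s0, s2}): φ is true.
  s4 (successors {s0, s1, s2, s4, s5}): φ is true.
  s5 (successors {s0, s1, s2, s4, s5}): φ is true.
For instance, at s1:
  At s1: []q requires q at every successor {s4, s5}.
    At s4: q is true.
    At s5: q is true.
  So []q is true at s1.

Yes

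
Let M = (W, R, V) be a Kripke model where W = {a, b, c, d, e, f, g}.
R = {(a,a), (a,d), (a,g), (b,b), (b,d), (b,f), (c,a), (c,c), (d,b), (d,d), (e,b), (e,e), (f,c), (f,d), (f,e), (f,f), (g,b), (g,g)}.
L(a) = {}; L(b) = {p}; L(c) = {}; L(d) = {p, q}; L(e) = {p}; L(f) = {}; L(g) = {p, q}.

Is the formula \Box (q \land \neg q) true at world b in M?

Recall that \Box ψ holds at a world iff ψ holds at every accessible world, and \Diamond ψ holds iff ψ holds at some accessible world.
At b: \Box (q \land \neg q) requires q \land \neg q at every successor {b, d, f}.
  q \land \neg q fails at b, so \Box (q \land \neg q) is false at b.

No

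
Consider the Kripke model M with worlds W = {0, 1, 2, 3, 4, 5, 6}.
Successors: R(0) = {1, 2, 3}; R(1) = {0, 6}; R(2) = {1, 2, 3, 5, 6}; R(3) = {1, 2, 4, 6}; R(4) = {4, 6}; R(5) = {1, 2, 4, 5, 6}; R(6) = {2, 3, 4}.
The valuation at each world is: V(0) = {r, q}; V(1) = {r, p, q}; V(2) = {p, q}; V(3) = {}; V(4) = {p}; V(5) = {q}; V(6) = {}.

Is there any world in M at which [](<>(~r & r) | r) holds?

No

Let φ = [](<>(~r & r) | r). Evaluate φ at each world:
  0 (successors {1, 2, 3}): φ is false.
  1 (successors {0, 6}): φ is false.
  2 (successors {1, 2, 3, 5, 6}): φ is false.
  3 (successors {1, 2, 4, 6}): φ is false.
  4 (successors {4, 6}): φ is false.
  5 (successors {1, 2, 4, 5, 6}): φ is false.
  6 (successors {2, 3, 4}): φ is false.
For instance, at 1:
  At 1: [](<>(~r & r) | r) requires <>(~r & r) | r at every successor {0, 6}.
    <>(~r & r) | r fails at 6, so [](<>(~r & r) | r) is false at 1.
      At 6: <>(~r & r) is false, r is false, so <>(~r & r) | r is false.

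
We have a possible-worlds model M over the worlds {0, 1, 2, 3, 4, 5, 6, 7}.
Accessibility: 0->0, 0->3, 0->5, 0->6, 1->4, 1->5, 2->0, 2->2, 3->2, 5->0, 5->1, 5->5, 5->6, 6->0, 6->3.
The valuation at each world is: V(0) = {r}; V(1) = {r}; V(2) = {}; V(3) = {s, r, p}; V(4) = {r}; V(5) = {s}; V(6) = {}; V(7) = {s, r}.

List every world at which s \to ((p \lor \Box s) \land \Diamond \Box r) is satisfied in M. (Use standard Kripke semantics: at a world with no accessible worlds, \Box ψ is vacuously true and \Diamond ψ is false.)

0, 1, 2, 4, 6

Let φ = s \to ((p \lor \Box s) \land \Diamond \Box r). Evaluate φ at each world:
  0 (successors {0, 3, 5, 6}): φ is true.
  1 (successors {4, 5}): φ is true.
  2 (successors {0, 2}): φ is true.
  3 (successors {2}): φ is false.
  4 (successors ∅): φ is true.
  5 (successors {0, 1, 5, 6}): φ is false.
  6 (successors {0, 3}): φ is true.
  7 (successors ∅): φ is false.
For instance, at 2:
  At 2: s is false, (p \lor \Box s) \land \Diamond \Box r is false, so s \to ((p \lor \Box s) \land \Diamond \Box r) is true.
    At 2: p \lor \Box s is false, \Diamond \Box r is false, so (p \lor \Box s) \land \Diamond \Box r is false.
      At 2: p is false, \Box s is false, so p \lor \Box s is false.
      At 2: \Diamond \Box r requires \Box r at some successor in {0, 2}.
        At 0: \Box r is false.
        At 2: \Box r is false.
      So \Diamond \Box r is false at 2.
Satisfying worlds: {0, 1, 2, 4, 6}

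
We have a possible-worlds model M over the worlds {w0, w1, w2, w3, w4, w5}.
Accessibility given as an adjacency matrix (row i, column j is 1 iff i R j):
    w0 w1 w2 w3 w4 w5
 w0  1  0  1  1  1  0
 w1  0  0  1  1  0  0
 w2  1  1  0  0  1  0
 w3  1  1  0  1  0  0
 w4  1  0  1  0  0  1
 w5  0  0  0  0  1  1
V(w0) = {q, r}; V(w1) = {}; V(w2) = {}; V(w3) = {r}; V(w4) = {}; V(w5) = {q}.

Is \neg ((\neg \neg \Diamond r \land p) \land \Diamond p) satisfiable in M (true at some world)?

Let φ = \neg ((\neg \neg \Diamond r \land p) \land \Diamond p). Evaluate φ at each world:
  w0 (successors {w0, w2, w3, w4}): φ is true.
  w1 (successors {w2, w3}): φ is true.
  w2 (successors {w0, w1, w4}): φ is true.
  w3 (successors {w0, w1, w3}): φ is true.
  w4 (successors {w0, w2, w5}): φ is true.
  w5 (successors {w4, w5}): φ is true.
Detail at w0 (witness):
  At w0: (\neg \neg \Diamond r \land p) \land \Diamond p is false, so \neg ((\neg \neg \Diamond r \land p) \land \Diamond p) is true.
    At w0: \neg \neg \Diamond r \land p is false, \Diamond p is false, so (\neg \neg \Diamond r \land p) \land \Diamond p is false.
      At w0: \neg \neg \Diamond r is true, p is false, so \neg \neg \Diamond r \land p is false.
      At w0: \Diamond p requires p at some successor in {w0, w2, w3, w4}.
        At w0: p is false.
        At w2: p is false.
        At w3: p is false.
        At w4: p is false.
      So \Diamond p is false at w0.

Yes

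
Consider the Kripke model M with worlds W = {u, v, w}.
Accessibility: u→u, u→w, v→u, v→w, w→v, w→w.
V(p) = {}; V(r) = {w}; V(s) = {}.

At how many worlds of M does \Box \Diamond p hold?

Let φ = \Box \Diamond p. Evaluate φ at each world:
  u (successors {u, w}): φ is false.
  v (successors {u, w}): φ is false.
  w (successors {v, w}): φ is false.
For instance, at u:
  At u: \Box \Diamond p requires \Diamond p at every successor {u, w}.
    \Diamond p fails at u, so \Box \Diamond p is false at u.
      At u: \Diamond p requires p at some successor in {u, w}.
        At u: p is false.
        At w: p is false.
      So \Diamond p is false at u.
Satisfying worlds: none.

0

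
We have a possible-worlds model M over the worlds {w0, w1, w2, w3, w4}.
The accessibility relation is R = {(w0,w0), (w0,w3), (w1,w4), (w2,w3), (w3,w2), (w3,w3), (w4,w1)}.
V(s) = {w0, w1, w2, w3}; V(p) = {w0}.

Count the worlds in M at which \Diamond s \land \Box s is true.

4

Let φ = \Diamond s \land \Box s. Evaluate φ at each world:
  w0 (successors {w0, w3}): φ is true.
  w1 (successors {w4}): φ is false.
  w2 (successors {w3}): φ is true.
  w3 (successors {w2, w3}): φ is true.
  w4 (successors {w1}): φ is true.
For instance, at w2:
  At w2: \Diamond s is true, \Box s is true, so \Diamond s \land \Box s is true.
    At w2: \Diamond s requires s at some successor in {w3}.
      s holds at w3, so \Diamond s is true at w2.
    At w2: \Box s requires s at every successor {w3}.
      At w3: s is true.
    So \Box s is true at w2.
Satisfying worlds: {w0, w2, w3, w4}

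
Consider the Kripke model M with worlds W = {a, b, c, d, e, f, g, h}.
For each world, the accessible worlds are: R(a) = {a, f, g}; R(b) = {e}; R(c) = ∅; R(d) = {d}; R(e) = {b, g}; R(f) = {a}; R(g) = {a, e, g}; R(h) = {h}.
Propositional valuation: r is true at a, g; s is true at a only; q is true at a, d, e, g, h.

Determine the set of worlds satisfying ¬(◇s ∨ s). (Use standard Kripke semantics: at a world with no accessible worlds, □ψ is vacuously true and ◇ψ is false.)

Let φ = ¬(◇s ∨ s). Evaluate φ at each world:
  a (successors {a, f, g}): φ is false.
  b (successors {e}): φ is true.
  c (successors ∅): φ is true.
  d (successors {d}): φ is true.
  e (successors {b, g}): φ is true.
  f (successors {a}): φ is false.
  g (successors {a, e, g}): φ is false.
  h (successors {h}): φ is true.
For instance, at b:
  At b: ◇s ∨ s is false, so ¬(◇s ∨ s) is true.
    At b: ◇s is false, s is false, so ◇s ∨ s is false.
      At b: ◇s requires s at some successor in {e}.
        At e: s is false.
      So ◇s is false at b.
Satisfying worlds: {b, c, d, e, h}

b, c, d, e, h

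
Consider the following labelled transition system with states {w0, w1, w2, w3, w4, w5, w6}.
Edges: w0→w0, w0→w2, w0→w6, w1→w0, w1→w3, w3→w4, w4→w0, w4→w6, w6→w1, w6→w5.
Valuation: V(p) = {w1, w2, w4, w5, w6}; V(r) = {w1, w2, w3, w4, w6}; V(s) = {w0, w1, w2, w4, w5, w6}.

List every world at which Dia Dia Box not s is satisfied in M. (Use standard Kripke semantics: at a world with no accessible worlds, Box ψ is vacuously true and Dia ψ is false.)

w0, w1, w4

Let φ = Dia Dia Box not s. Evaluate φ at each world:
  w0 (successors {w0, w2, w6}): φ is true.
  w1 (successors {w0, w3}): φ is true.
  w2 (successors ∅): φ is false.
  w3 (successors {w4}): φ is false.
  w4 (successors {w0, w6}): φ is true.
  w5 (successors ∅): φ is false.
  w6 (successors {w1, w5}): φ is false.
For instance, at w1:
  At w1: Dia Dia Box not s requires Dia Box not s at some successor in {w0, w3}.
    Dia Box not s holds at w0, so Dia Dia Box not s is true at w1.
      At w0: Dia Box not s requires Box not s at some successor in {w0, w2, w6}.
        Box not s holds at w2, so Dia Box not s is true at w0.
Satisfying worlds: {w0, w1, w4}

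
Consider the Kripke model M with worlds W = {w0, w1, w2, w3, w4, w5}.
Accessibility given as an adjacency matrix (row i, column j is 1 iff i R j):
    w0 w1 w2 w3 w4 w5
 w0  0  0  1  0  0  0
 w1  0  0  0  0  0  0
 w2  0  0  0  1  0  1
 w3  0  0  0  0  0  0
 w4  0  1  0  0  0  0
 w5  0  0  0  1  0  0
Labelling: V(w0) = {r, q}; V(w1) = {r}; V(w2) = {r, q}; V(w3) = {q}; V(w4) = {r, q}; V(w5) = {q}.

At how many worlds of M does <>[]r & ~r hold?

Let φ = <>[]r & ~r. Evaluate φ at each world:
  w0 (successors {w2}): φ is false.
  w1 (successors ∅): φ is false.
  w2 (successors {w3, w5}): φ is false.
  w3 (successors ∅): φ is false.
  w4 (successors {w1}): φ is false.
  w5 (successors {w3}): φ is true.
For instance, at w4:
  At w4: <>[]r is true, ~r is false, so <>[]r & ~r is false.
    At w4: <>[]r requires []r at some successor in {w1}.
      []r holds at w1, so <>[]r is true at w4.
Satisfying worlds: {w5}

1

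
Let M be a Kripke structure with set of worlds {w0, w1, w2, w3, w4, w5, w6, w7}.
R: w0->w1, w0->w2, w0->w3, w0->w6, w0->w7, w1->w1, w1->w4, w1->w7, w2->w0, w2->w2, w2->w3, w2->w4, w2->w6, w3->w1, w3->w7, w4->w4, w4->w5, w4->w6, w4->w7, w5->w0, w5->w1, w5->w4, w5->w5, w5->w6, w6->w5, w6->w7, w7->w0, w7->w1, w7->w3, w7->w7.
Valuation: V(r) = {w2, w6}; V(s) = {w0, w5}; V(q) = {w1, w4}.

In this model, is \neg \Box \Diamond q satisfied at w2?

At w2: \Box \Diamond q is false, so \neg \Box \Diamond q is true.
  At w2: \Box \Diamond q requires \Diamond q at every successor {w0, w2, w3, w4, w6}.
    \Diamond q fails at w6, so \Box \Diamond q is false at w2.
      At w6: \Diamond q requires q at some successor in {w5, w7}.
        At w5: q is false.
        At w7: q is false.
      So \Diamond q is false at w6.

Yes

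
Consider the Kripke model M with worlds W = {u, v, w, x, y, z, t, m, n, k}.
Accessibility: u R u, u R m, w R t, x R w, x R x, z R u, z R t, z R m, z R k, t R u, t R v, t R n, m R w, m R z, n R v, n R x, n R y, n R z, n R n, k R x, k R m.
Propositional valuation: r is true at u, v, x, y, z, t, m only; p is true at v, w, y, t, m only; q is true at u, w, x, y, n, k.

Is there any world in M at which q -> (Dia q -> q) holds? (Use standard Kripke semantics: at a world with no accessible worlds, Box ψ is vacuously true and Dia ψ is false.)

Let φ = q -> (Dia q -> q). Evaluate φ at each world:
  u (successors {u, m}): φ is true.
  v (successors ∅): φ is true.
  w (successors {t}): φ is true.
  x (successors {w, x}): φ is true.
  y (successors ∅): φ is true.
  z (successors {u, t, m, k}): φ is true.
  t (successors {u, v, n}): φ is true.
  m (successors {w, z}): φ is true.
  n (successors {v, x, y, z, n}): φ is true.
  k (successors {x, m}): φ is true.
Detail at u (witness):
  At u: q is true, Dia q -> q is true, so q -> (Dia q -> q) is true.
    At u: Dia q is true, q is true, so Dia q -> q is true.
      At u: Dia q requires q at some successor in {u, m}.
        q holds at u, so Dia q is true at u.

Yes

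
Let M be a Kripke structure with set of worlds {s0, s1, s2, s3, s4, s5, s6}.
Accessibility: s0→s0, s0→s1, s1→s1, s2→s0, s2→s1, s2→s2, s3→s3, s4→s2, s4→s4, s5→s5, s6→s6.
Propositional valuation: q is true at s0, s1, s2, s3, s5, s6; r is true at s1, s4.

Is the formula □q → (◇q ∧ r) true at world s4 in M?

Yes

Recall that □ψ holds at a world iff ψ holds at every accessible world, and ◇ψ holds iff ψ holds at some accessible world.
At s4: □q is false, ◇q ∧ r is true, so □q → (◇q ∧ r) is true.
  At s4: □q requires q at every successor {s2, s4}.
    q fails at s4, so □q is false at s4.
  At s4: ◇q is true, r is true, so ◇q ∧ r is true.
    At s4: ◇q requires q at some successor in {s2, s4}.
      q holds at s2, so ◇q is true at s4.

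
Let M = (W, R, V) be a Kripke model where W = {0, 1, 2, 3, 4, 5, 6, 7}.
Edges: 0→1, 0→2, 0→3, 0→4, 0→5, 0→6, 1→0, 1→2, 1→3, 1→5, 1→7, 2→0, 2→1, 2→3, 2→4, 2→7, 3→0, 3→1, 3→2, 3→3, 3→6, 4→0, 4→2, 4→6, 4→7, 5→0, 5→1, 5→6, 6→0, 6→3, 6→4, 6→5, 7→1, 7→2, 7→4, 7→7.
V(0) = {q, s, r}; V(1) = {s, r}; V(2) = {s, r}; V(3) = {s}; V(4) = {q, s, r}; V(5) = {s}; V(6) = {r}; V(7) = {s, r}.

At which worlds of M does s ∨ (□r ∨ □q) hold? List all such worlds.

0, 1, 2, 3, 4, 5, 7

Let φ = s ∨ (□r ∨ □q). Evaluate φ at each world:
  0 (successors {1, 2, 3, 4, 5, 6}): φ is true.
  1 (successors {0, 2, 3, 5, 7}): φ is true.
  2 (successors {0, 1, 3, 4, 7}): φ is true.
  3 (successors {0, 1, 2, 3, 6}): φ is true.
  4 (successors {0, 2, 6, 7}): φ is true.
  5 (successors {0, 1, 6}): φ is true.
  6 (successors {0, 3, 4, 5}): φ is false.
  7 (successors {1, 2, 4, 7}): φ is true.
For instance, at 3:
  At 3: s is true, □r ∨ □q is false, so s ∨ (□r ∨ □q) is true.
    At 3: □r is false, □q is false, so □r ∨ □q is false.
      At 3: □r requires r at every successor {0, 1, 2, 3, 6}.
        r fails at 3, so □r is false at 3.
      At 3: □q requires q at every successor {0, 1, 2, 3, 6}.
        q fails at 1, so □q is false at 3.
Satisfying worlds: {0, 1, 2, 3, 4, 5, 7}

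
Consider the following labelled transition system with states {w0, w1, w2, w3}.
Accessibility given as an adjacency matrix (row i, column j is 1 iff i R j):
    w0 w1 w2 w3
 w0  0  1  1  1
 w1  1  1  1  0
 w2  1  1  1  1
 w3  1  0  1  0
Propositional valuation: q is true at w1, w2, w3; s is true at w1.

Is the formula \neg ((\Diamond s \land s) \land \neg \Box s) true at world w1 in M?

At w1: (\Diamond s \land s) \land \neg \Box s is true, so \neg ((\Diamond s \land s) \land \neg \Box s) is false.
  At w1: \Diamond s \land s is true, \neg \Box s is true, so (\Diamond s \land s) \land \neg \Box s is true.
    At w1: \Diamond s is true, s is true, so \Diamond s \land s is true.
      At w1: \Diamond s requires s at some successor in {w0, w1, w2}.
        s holds at w1, so \Diamond s is true at w1.
    At w1: \Box s is false, so \neg \Box s is true.
      At w1: \Box s requires s at every successor {w0, w1, w2}.
        s fails at w0, so \Box s is false at w1.

No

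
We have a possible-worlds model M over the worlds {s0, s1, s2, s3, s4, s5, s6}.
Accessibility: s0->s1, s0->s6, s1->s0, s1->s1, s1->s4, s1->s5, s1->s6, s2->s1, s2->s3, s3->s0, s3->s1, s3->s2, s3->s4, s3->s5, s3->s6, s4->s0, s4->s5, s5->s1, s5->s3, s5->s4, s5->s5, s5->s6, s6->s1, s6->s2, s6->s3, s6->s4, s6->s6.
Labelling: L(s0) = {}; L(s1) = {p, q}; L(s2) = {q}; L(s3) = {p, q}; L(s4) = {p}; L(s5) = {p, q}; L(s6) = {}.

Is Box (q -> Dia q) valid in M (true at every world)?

Let φ = Box (q -> Dia q). Evaluate φ at each world:
  s0 (successors {s1, s6}): φ is true.
  s1 (successors {s0, s1, s4, s5, s6}): φ is true.
  s2 (successors {s1, s3}): φ is true.
  s3 (successors {s0, s1, s2, s4, s5, s6}): φ is true.
  s4 (successors {s0, s5}): φ is true.
  s5 (successors {s1, s3, s4, s5, s6}): φ is true.
  s6 (successors {s1, s2, s3, s4, s6}): φ is true.
For instance, at s5:
  At s5: Box (q -> Dia q) requires q -> Dia q at every successor {s1, s3, s4, s5, s6}.
    At s1: q -> Dia q is true.
    At s3: q -> Dia q is true.
    At s4: q -> Dia q is true.
    At s5: q -> Dia q is true.
    At s6: q -> Dia q is true.
  So Box (q -> Dia q) is true at s5.

Yes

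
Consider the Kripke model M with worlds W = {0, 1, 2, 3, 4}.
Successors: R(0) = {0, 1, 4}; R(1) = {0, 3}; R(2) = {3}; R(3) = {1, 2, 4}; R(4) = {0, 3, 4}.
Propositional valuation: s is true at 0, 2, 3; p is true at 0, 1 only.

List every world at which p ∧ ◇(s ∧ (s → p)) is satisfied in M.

0, 1

Let φ = p ∧ ◇(s ∧ (s → p)). Evaluate φ at each world:
  0 (successors {0, 1, 4}): φ is true.
  1 (successors {0, 3}): φ is true.
  2 (successors {3}): φ is false.
  3 (successors {1, 2, 4}): φ is false.
  4 (successors {0, 3, 4}): φ is false.
For instance, at 0:
  At 0: p is true, ◇(s ∧ (s → p)) is true, so p ∧ ◇(s ∧ (s → p)) is true.
    At 0: ◇(s ∧ (s → p)) requires s ∧ (s → p) at some successor in {0, 1, 4}.
      s ∧ (s → p) holds at 0, so ◇(s ∧ (s → p)) is true at 0.
Satisfying worlds: {0, 1}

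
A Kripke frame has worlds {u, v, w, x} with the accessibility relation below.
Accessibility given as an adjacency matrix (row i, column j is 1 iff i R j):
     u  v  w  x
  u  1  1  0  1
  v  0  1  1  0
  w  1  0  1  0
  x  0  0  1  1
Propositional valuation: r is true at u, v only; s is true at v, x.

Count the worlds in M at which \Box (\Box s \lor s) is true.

0

Recall that \Box ψ holds at a world iff ψ holds at every accessible world, and \Diamond ψ holds iff ψ holds at some accessible world.
Let φ = \Box (\Box s \lor s). Evaluate φ at each world:
  u (successors {u, v, x}): φ is false.
  v (successors {v, w}): φ is false.
  w (successors {u, w}): φ is false.
  x (successors {w, x}): φ is false.
For instance, at u:
  At u: \Box (\Box s \lor s) requires \Box s \lor s at every successor {u, v, x}.
    \Box s \lor s fails at u, so \Box (\Box s \lor s) is false at u.
      At u: \Box s is false, s is false, so \Box s \lor s is false.
Satisfying worlds: none.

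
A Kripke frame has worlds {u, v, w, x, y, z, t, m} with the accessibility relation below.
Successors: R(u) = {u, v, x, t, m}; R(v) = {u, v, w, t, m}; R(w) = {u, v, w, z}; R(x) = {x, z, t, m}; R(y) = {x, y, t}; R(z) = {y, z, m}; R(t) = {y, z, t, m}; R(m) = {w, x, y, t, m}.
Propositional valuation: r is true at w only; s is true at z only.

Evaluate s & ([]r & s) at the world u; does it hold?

No

At u: s is false, []r & s is false, so s & ([]r & s) is false.
  At u: []r is false, s is false, so []r & s is false.
    At u: []r requires r at every successor {u, v, x, t, m}.
      r fails at u, so []r is false at u.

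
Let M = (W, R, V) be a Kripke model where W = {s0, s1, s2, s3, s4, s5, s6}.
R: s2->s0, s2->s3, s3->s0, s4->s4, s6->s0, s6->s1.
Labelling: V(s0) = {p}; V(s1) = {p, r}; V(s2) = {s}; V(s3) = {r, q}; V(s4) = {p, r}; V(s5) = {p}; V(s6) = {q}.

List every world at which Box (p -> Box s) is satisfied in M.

Let φ = Box (p -> Box s). Evaluate φ at each world:
  s0 (successors ∅): φ is true.
  s1 (successors ∅): φ is true.
  s2 (successors {s0, s3}): φ is true.
  s3 (successors {s0}): φ is true.
  s4 (successors {s4}): φ is false.
  s5 (successors ∅): φ is true.
  s6 (successors {s0, s1}): φ is true.
For instance, at s6:
  At s6: Box (p -> Box s) requires p -> Box s at every successor {s0, s1}.
      At s0: p is true, Box s is true, so p -> Box s is true.
      At s1: p is true, Box s is true, so p -> Box s is true.
  So Box (p -> Box s) is true at s6.
Satisfying worlds: {s0, s1, s2, s3, s5, s6}

s0, s1, s2, s3, s5, s6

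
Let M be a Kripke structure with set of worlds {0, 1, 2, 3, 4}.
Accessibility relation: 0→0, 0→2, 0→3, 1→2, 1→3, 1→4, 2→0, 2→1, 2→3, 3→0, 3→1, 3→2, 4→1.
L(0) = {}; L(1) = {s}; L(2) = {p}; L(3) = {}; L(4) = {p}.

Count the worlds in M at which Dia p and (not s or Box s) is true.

Recall that Box ψ holds at a world iff ψ holds at every accessible world, and Dia ψ holds iff ψ holds at some accessible world.
Let φ = Dia p and (not s or Box s). Evaluate φ at each world:
  0 (successors {0, 2, 3}): φ is true.
  1 (successors {2, 3, 4}): φ is false.
  2 (successors {0, 1, 3}): φ is false.
  3 (successors {0, 1, 2}): φ is true.
  4 (successors {1}): φ is false.
For instance, at 0:
  At 0: Dia p is true, not s or Box s is true, so Dia p and (not s or Box s) is true.
    At 0: Dia p requires p at some successor in {0, 2, 3}.
      p holds at 2, so Dia p is true at 0.
    At 0: not s is true, Box s is false, so not s or Box s is true.
      At 0: Box s requires s at every successor {0, 2, 3}.
        s fails at 0, so Box s is false at 0.
Satisfying worlds: {0, 3}

2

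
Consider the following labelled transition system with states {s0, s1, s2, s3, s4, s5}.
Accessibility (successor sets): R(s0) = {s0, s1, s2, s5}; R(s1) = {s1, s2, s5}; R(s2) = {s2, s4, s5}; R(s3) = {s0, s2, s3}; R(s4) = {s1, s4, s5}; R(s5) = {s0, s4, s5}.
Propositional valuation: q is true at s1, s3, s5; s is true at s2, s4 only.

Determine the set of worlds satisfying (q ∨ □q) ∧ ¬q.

Let φ = (q ∨ □q) ∧ ¬q. Evaluate φ at each world:
  s0 (successors {s0, s1, s2, s5}): φ is false.
  s1 (successors {s1, s2, s5}): φ is false.
  s2 (successors {s2, s4, s5}): φ is false.
  s3 (successors {s0, s2, s3}): φ is false.
  s4 (successors {s1, s4, s5}): φ is false.
  s5 (successors {s0, s4, s5}): φ is false.
For instance, at s4:
  At s4: q ∨ □q is false, ¬q is true, so (q ∨ □q) ∧ ¬q is false.
    At s4: q is false, □q is false, so q ∨ □q is false.
      At s4: □q requires q at every successor {s1, s4, s5}.
        q fails at s4, so □q is false at s4.
Satisfying worlds: none.

none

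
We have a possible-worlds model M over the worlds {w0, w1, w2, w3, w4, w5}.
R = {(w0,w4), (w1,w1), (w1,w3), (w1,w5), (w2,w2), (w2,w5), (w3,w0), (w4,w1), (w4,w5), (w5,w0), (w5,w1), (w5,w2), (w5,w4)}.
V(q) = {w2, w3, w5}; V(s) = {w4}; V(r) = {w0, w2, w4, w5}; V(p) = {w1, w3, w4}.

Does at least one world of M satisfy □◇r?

Yes

Recall that □ψ holds at a world iff ψ holds at every accessible world, and ◇ψ holds iff ψ holds at some accessible world.
Let φ = □◇r. Evaluate φ at each world:
  w0 (successors {w4}): φ is true.
  w1 (successors {w1, w3, w5}): φ is true.
  w2 (successors {w2, w5}): φ is true.
  w3 (successors {w0}): φ is true.
  w4 (successors {w1, w5}): φ is true.
  w5 (successors {w0, w1, w2, w4}): φ is true.
Detail at w0 (witness):
  At w0: □◇r requires ◇r at every successor {w4}.
      At w4: ◇r requires r at some successor in {w1, w5}.
        r holds at w5, so ◇r is true at w4.
  So □◇r is true at w0.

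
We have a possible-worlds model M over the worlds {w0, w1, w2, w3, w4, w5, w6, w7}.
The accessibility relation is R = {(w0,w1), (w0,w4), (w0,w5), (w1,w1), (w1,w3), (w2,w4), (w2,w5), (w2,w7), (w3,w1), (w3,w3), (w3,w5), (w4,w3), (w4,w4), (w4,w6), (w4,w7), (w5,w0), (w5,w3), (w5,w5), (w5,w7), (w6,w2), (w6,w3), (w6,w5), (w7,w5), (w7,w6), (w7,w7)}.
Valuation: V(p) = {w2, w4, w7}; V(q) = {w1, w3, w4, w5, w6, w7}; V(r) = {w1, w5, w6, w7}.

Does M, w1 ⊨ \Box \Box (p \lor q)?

At w1: \Box \Box (p \lor q) requires \Box (p \lor q) at every successor {w1, w3}.
    At w1: \Box (p \lor q) requires p \lor q at every successor {w1, w3}.
      At w1: p \lor q is true.
      At w3: p \lor q is true.
    So \Box (p \lor q) is true at w1.
    At w3: \Box (p \lor q) requires p \lor q at every successor {w1, w3, w5}.
      At w1: p \lor q is true.
      At w3: p \lor q is true.
      At w5: p \lor q is true.
    So \Box (p \lor q) is true at w3.
So \Box \Box (p \lor q) is true at w1.

Yes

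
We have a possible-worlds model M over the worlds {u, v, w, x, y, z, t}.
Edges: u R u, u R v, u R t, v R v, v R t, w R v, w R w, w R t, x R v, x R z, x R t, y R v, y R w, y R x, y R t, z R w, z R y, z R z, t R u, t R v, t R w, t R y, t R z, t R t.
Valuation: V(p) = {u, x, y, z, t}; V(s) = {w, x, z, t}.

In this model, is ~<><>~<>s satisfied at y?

Yes

At y: <><>~<>s is false, so ~<><>~<>s is true.
  At y: <><>~<>s requires <>~<>s at some successor in {v, w, x, t}.
    At v: <>~<>s is false.
    At w: <>~<>s is false.
    At x: <>~<>s is false.
    At t: <>~<>s is false.
  So <><>~<>s is false at y.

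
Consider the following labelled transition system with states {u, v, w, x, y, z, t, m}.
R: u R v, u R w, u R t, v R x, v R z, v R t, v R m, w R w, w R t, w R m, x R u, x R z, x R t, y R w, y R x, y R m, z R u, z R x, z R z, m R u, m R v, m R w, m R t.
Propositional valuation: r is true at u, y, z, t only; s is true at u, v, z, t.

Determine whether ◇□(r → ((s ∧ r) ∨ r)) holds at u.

At u: ◇□(r → ((s ∧ r) ∨ r)) requires □(r → ((s ∧ r) ∨ r)) at some successor in {v, w, t}.
  □(r → ((s ∧ r) ∨ r)) holds at v, so ◇□(r → ((s ∧ r) ∨ r)) is true at u.
    At v: □(r → ((s ∧ r) ∨ r)) requires r → ((s ∧ r) ∨ r) at every successor {x, z, t, m}.
      At x: r → ((s ∧ r) ∨ r) is true.
      At z: r → ((s ∧ r) ∨ r) is true.
      At t: r → ((s ∧ r) ∨ r) is true.
      At m: r → ((s ∧ r) ∨ r) is true.
    So □(r → ((s ∧ r) ∨ r)) is true at v.

Yes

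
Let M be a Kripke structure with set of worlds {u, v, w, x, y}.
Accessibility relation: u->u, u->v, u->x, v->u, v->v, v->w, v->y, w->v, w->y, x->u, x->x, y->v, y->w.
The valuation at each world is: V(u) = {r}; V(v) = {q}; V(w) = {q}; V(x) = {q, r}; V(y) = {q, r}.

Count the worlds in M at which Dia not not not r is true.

4

Let φ = Dia not not not r. Evaluate φ at each world:
  u (successors {u, v, x}): φ is true.
  v (successors {u, v, w, y}): φ is true.
  w (successors {v, y}): φ is true.
  x (successors {u, x}): φ is false.
  y (successors {v, w}): φ is true.
For instance, at v:
  At v: Dia not not not r requires not not not r at some successor in {u, v, w, y}.
    not not not r holds at v, so Dia not not not r is true at v.
Satisfying worlds: {u, v, w, y}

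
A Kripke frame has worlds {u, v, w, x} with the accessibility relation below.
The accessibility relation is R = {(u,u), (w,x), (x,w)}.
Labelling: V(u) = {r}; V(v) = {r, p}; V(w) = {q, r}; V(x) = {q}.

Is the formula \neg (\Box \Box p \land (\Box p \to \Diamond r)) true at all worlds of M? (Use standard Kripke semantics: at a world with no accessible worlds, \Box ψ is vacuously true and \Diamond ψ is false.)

Yes

Recall that \Box ψ holds at a world iff ψ holds at every accessible world, and \Diamond ψ holds iff ψ holds at some accessible world.
Let φ = \neg (\Box \Box p \land (\Box p \to \Diamond r)). Evaluate φ at each world:
  u (successors {u}): φ is true.
  v (successors ∅): φ is true.
  w (successors {x}): φ is true.
  x (successors {w}): φ is true.
For instance, at w:
  At w: \Box \Box p \land (\Box p \to \Diamond r) is false, so \neg (\Box \Box p \land (\Box p \to \Diamond r)) is true.
    At w: \Box \Box p is false, \Box p \to \Diamond r is true, so \Box \Box p \land (\Box p \to \Diamond r) is false.
      At w: \Box \Box p requires \Box p at every successor {x}.
        \Box p fails at x, so \Box \Box p is false at w.
      At w: \Box p is false, \Diamond r is false, so \Box p \to \Diamond r is true.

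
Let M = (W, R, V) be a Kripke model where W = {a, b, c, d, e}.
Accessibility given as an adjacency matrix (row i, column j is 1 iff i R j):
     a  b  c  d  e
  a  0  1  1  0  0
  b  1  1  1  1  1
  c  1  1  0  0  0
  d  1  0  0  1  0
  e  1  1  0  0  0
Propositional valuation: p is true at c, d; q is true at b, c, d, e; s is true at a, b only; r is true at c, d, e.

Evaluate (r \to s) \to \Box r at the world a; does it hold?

No

At a: r \to s is true, \Box r is false, so (r \to s) \to \Box r is false.
  At a: \Box r requires r at every successor {b, c}.
    r fails at b, so \Box r is false at a.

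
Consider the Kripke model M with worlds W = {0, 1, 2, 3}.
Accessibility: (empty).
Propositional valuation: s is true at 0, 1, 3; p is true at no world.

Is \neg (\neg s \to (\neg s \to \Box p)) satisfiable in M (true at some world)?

Let φ = \neg (\neg s \to (\neg s \to \Box p)). Evaluate φ at each world:
  0 (successors ∅): φ is false.
  1 (successors ∅): φ is false.
  2 (successors ∅): φ is false.
  3 (successors ∅): φ is false.
For instance, at 2:
  At 2: \neg s \to (\neg s \to \Box p) is true, so \neg (\neg s \to (\neg s \to \Box p)) is false.
    At 2: \neg s is true, \neg s \to \Box p is true, so \neg s \to (\neg s \to \Box p) is true.
      At 2: \neg s is true, \Box p is true, so \neg s \to \Box p is true.

No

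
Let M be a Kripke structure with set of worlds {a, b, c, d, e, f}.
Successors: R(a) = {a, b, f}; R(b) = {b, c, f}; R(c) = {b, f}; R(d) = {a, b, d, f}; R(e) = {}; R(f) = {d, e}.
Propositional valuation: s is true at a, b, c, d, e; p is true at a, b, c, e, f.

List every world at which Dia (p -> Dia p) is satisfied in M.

Recall that Dia ψ holds at a world iff ψ holds at some accessible world.
Let φ = Dia (p -> Dia p). Evaluate φ at each world:
  a (successors {a, b, f}): φ is true.
  b (successors {b, c, f}): φ is true.
  c (successors {b, f}): φ is true.
  d (successors {a, b, d, f}): φ is true.
  e (successors ∅): φ is false.
  f (successors {d, e}): φ is true.
For instance, at d:
  At d: Dia (p -> Dia p) requires p -> Dia p at some successor in {a, b, d, f}.
    p -> Dia p holds at a, so Dia (p -> Dia p) is true at d.
      At a: p is true, Dia p is true, so p -> Dia p is true.
Satisfying worlds: {a, b, c, d, f}

a, b, c, d, f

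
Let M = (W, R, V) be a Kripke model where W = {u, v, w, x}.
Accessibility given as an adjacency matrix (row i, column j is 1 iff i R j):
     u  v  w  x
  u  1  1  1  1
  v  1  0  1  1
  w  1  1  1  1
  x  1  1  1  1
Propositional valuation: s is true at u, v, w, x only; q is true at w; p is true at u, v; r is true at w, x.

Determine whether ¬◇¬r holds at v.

At v: ◇¬r is true, so ¬◇¬r is false.
  At v: ◇¬r requires ¬r at some successor in {u, w, x}.
    ¬r holds at u, so ◇¬r is true at v.

No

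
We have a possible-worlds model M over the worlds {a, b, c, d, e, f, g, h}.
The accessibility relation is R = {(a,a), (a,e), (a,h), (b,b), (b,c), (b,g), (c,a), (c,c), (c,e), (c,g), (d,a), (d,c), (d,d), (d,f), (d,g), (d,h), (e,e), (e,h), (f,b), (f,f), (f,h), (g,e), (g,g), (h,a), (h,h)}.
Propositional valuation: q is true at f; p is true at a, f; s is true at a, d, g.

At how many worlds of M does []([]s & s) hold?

Let φ = []([]s & s). Evaluate φ at each world:
  a (successors {a, e, h}): φ is false.
  b (successors {b, c, g}): φ is false.
  c (successors {a, c, e, g}): φ is false.
  d (successors {a, c, d, f, g, h}): φ is false.
  e (successors {e, h}): φ is false.
  f (successors {b, f, h}): φ is false.
  g (successors {e, g}): φ is false.
  h (successors {a, h}): φ is false.
For instance, at b:
  At b: []([]s & s) requires []s & s at every successor {b, c, g}.
    []s & s fails at b, so []([]s & s) is false at b.
      At b: []s is false, s is false, so []s & s is false.
Satisfying worlds: none.

0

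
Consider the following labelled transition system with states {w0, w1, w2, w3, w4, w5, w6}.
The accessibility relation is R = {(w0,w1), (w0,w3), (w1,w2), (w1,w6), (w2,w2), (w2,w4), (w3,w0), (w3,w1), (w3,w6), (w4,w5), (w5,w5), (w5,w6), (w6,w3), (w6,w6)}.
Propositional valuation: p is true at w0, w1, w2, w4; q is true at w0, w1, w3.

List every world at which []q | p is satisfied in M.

w0, w1, w2, w4

Recall that []ψ holds at a world iff ψ holds at every accessible world, and <>ψ holds iff ψ holds at some accessible world.
Let φ = []q | p. Evaluate φ at each world:
  w0 (successors {w1, w3}): φ is true.
  w1 (successors {w2, w6}): φ is true.
  w2 (successors {w2, w4}): φ is true.
  w3 (successors {w0, w1, w6}): φ is false.
  w4 (successors {w5}): φ is true.
  w5 (successors {w5, w6}): φ is false.
  w6 (successors {w3, w6}): φ is false.
For instance, at w3:
  At w3: []q is false, p is false, so []q | p is false.
    At w3: []q requires q at every successor {w0, w1, w6}.
      q fails at w6, so []q is false at w3.
Satisfying worlds: {w0, w1, w2, w4}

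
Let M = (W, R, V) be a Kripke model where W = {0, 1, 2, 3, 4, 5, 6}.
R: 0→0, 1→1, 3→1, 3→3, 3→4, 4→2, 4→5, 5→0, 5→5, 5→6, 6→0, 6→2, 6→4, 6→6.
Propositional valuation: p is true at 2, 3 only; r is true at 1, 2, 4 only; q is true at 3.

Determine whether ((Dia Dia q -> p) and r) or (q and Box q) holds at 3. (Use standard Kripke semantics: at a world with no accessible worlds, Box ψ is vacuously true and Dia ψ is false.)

At 3: (Dia Dia q -> p) and r is false, q and Box q is false, so ((Dia Dia q -> p) and r) or (q and Box q) is false.
  At 3: Dia Dia q -> p is true, r is false, so (Dia Dia q -> p) and r is false.
    At 3: Dia Dia q is true, p is true, so Dia Dia q -> p is true.
      At 3: Dia Dia q requires Dia q at some successor in {1, 3, 4}.
        Dia q holds at 3, so Dia Dia q is true at 3.
  At 3: q is true, Box q is false, so q and Box q is false.
    At 3: Box q requires q at every successor {1, 3, 4}.
      q fails at 1, so Box q is false at 3.

No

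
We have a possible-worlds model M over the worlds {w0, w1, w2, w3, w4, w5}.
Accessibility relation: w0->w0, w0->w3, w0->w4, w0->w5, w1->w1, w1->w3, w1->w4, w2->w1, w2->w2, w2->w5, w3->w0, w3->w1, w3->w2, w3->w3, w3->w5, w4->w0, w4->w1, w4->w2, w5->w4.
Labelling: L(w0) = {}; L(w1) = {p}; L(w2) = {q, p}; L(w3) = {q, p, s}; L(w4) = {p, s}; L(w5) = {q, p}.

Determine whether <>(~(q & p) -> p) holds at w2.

Yes

Recall that <>ψ holds at a world iff ψ holds at some accessible world.
At w2: <>(~(q & p) -> p) requires ~(q & p) -> p at some successor in {w1, w2, w5}.
  ~(q & p) -> p holds at w1, so <>(~(q & p) -> p) is true at w2.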